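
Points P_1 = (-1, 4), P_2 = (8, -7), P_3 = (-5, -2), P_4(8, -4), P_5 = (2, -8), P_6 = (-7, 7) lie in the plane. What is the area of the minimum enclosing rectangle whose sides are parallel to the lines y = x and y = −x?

159.5

In coordinates u = x + y, v = x − y the rectangle is axis-aligned; the map (x,y)→(u,v) scales areas by 2.
u-values: 3, 1, -7, 4, -6, 0; range = 4 − (-7) = 11.
v-values: -5, 15, -3, 12, 10, -14; range = 15 − (-14) = 29.
Area = (11 × 29) / 2 = 159.5.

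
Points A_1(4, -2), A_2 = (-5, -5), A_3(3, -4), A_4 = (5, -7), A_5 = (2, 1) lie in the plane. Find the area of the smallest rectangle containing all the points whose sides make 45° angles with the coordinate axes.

In coordinates u = x + y, v = x − y the rectangle is axis-aligned; the map (x,y)→(u,v) scales areas by 2.
u-values: 2, -10, -1, -2, 3; range = 3 − (-10) = 13.
v-values: 6, 0, 7, 12, 1; range = 12 − 0 = 12.
Area = (13 × 12) / 2 = 78.

78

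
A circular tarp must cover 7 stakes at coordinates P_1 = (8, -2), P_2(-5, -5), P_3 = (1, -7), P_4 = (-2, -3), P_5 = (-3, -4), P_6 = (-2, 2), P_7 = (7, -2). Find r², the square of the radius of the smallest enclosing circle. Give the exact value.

A smallest enclosing disk is always determined by at most three of the input points on its boundary.
The farthest pair is P_1–P_2 with squared distance 178. The circle on this segment as diameter has centre (1.5, -3.5) and r² = 178/4 = 44.5.
Check P_3: distance² to centre = 12.5 ≤ 44.5, so it lies inside.
All remaining points lie in this disk, and no smaller disk contains both endpoints, so this is the minimum enclosing circle.

44.5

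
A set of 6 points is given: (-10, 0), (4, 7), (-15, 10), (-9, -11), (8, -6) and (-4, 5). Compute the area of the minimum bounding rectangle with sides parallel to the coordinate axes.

x ranges over [-15, 8], width 23.
y ranges over [-11, 10], height 21.
Area = 23 × 21 = 483.

483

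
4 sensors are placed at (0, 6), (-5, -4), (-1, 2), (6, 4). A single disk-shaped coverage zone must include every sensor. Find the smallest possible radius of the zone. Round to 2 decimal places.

The farthest pair is (-5, -4)–(6, 4) with squared distance 185. The circle on this segment as diameter has centre (0.5, 0) and r² = 185/4 = 46.25.
Check (0, 6): distance² to centre = 36.25 ≤ 46.25, so it lies inside.
All remaining points lie in this disk, and no smaller disk contains both endpoints, so this is the minimum enclosing circle.
r = √(46.25) ≈ 6.80.

6.80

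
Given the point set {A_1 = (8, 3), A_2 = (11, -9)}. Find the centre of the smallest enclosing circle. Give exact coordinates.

The smallest circle enclosing two points has them as diameter endpoints.
Centre = midpoint = (9.5, -3); r² = |A_1A_2|²/4 = 153/4 = 38.25.
Centre = (9.5, -3).

(9.5, -3)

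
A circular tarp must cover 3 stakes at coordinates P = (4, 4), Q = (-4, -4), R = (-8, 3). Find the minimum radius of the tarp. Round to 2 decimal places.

6.24

Side lengths²: PQ² = 128, PR² = 145, QR² = 65.
Since PR² = 145 < 128 + 65 = 193, the triangle is acute, so the smallest enclosing circle is the circumcircle.
Circumcentre = (-41/22, 41/22), r² = 9425/242.
r = √(9425/242) ≈ 6.24.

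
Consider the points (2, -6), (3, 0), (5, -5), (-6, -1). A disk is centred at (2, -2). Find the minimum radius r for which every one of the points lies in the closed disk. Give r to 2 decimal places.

8.06

The required radius is the distance from (2, -2) to the farthest point.
Squared distances: 16, 5, 18, 65.
Maximum is 65, attained at (-6, -1).
r = √65 ≈ 8.06.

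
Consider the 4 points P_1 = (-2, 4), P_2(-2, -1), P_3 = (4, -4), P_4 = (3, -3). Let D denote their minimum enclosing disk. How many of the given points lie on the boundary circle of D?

The minimum enclosing circle of a finite set is fixed by two of the points (as a diameter) or three (as a circumcircle).
The farthest pair is P_1–P_3 with squared distance 100. The circle on this segment as diameter has centre (1, 0) and r² = 100/4 = 25.
Check P_2: distance² to centre = 10 ≤ 25, so it lies inside.
All remaining points lie in this disk, and no smaller disk contains both endpoints, so this is the minimum enclosing circle.
The points at distance exactly r from the centre are P_1, P_3 — 2 points.

2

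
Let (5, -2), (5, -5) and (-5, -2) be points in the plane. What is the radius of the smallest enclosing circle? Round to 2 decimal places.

Call the three points A, B, C in the order given.
Side lengths²: AB² = 9, AC² = 100, BC² = 109.
Since BC² = 109 ≥ 100 + 9 = 109, the angle opposite BC is not acute, so the smallest enclosing circle has BC as diameter.
Centre = midpoint of BC = (0, -3.5), r² = 109/4 = 27.25.
r = √(27.25) ≈ 5.22.

5.22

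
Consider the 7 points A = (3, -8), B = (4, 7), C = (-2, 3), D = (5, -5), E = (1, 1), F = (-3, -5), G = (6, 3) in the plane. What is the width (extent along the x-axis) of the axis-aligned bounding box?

9

max x = 6, min x = -3, so width = 9.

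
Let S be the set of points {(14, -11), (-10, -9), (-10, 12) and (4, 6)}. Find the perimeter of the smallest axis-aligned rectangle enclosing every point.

Width = max x − min x = 14 − (-10) = 24.
Height = max y − min y = 12 − (-11) = 23.
Perimeter = 2(24 + 23) = 94.

94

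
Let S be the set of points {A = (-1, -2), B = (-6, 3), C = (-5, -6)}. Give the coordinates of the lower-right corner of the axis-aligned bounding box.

(-1, -6)

x-range [-6, -1], y-range [-6, 3].
The lower-right corner is (-1, -6).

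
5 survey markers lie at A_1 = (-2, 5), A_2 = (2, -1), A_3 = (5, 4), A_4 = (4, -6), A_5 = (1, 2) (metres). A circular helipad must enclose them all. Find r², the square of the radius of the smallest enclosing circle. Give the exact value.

39.25

A smallest enclosing disk is always determined by at most three of the input points on its boundary.
The farthest pair is A_1–A_4 with squared distance 157. The circle on this segment as diameter has centre (1, -0.5) and r² = 157/4 = 39.25.
Check A_2: distance² to centre = 1.25 ≤ 39.25, so it lies inside.
All remaining points lie in this disk, and no smaller disk contains both endpoints, so this is the minimum enclosing circle.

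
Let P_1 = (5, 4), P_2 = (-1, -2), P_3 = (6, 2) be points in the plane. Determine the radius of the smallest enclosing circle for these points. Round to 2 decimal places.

Side lengths²: P_1P_2² = 72, P_1P_3² = 5, P_2P_3² = 65.
Since P_1P_2² = 72 ≥ 65 + 5 = 70, the angle opposite P_1P_2 is not acute, so the smallest enclosing circle has P_1P_2 as diameter.
Centre = midpoint of P_1P_2 = (2, 1), r² = 72/4 = 18.
r = √18 ≈ 4.24.

4.24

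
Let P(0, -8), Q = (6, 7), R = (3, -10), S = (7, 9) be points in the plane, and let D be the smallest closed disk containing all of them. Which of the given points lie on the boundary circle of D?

R, S

The minimum enclosing circle of a finite set is fixed by two of the points (as a diameter) or three (as a circumcircle).
The farthest pair is R–S with squared distance 377. The circle on this segment as diameter has centre (5, -0.5) and r² = 377/4 = 94.25.
Check P: distance² to centre = 81.25 ≤ 94.25, so it lies inside.
All remaining points lie in this disk, and no smaller disk contains both endpoints, so this is the minimum enclosing circle.
The points at distance exactly r from the centre are R, S — 2 points.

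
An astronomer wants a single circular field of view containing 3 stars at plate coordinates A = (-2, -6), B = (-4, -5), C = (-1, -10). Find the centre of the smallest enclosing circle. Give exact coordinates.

Side lengths²: AB² = 5, AC² = 17, BC² = 34.
Since BC² = 34 ≥ 17 + 5 = 22, the angle opposite BC is not acute, so the smallest enclosing circle has BC as diameter.
Centre = midpoint of BC = (-2.5, -7.5), r² = 34/4 = 8.5.
Centre = (-2.5, -7.5).

(-2.5, -7.5)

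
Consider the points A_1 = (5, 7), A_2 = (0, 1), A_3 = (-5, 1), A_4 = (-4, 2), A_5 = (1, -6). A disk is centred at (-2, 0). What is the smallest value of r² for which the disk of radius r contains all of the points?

The required radius is the distance from (-2, 0) to the farthest point.
Squared distances: 98, 5, 10, 8, 45.
Maximum is 98, attained at A_1.

98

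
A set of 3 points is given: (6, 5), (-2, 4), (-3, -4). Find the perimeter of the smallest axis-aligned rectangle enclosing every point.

36

Width = max x − min x = 6 − (-3) = 9.
Height = max y − min y = 5 − (-4) = 9.
Perimeter = 2(9 + 9) = 36.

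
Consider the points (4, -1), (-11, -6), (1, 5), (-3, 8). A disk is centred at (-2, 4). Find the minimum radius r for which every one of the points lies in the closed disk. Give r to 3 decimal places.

13.454

The required radius is the distance from (-2, 4) to the farthest point.
Squared distances: 61, 181, 10, 17.
Maximum is 181, attained at (-11, -6).
r = √181 ≈ 13.454.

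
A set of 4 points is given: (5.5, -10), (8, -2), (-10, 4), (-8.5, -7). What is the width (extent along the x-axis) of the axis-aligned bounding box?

18

max x = 8, min x = -10, so width = 18.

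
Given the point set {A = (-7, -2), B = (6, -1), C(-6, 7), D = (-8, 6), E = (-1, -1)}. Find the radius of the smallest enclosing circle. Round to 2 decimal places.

A smallest enclosing disk is always determined by at most three of the input points on its boundary.
The farthest pair is B–D with squared distance 245. The circle on this segment as diameter has centre (-1, 2.5) and r² = 245/4 = 61.25.
Check A: distance² to centre = 56.25 ≤ 61.25, so it lies inside.
All remaining points lie in this disk, and no smaller disk contains both endpoints, so this is the minimum enclosing circle.
r = √(61.25) ≈ 7.83.

7.83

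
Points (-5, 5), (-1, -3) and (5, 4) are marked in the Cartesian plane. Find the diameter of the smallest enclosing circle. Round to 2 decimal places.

10.90

Call the three points A, B, C in the order given.
Side lengths²: AB² = 80, AC² = 101, BC² = 85.
Since AC² = 101 < 85 + 80 = 165, the triangle is acute, so the smallest enclosing circle is the circumcircle.
Circumcentre = (-4/19, 91/38), r² = 42925/1444.
Diameter = 2r = 2√(42925/1444) ≈ 10.90.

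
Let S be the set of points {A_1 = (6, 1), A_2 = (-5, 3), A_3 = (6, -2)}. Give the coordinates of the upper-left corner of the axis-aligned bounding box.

x-range [-5, 6], y-range [-2, 3].
The upper-left corner is (-5, 3).

(-5, 3)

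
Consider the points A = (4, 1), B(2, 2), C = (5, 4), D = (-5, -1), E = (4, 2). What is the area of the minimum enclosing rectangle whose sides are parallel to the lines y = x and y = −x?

In coordinates u = x + y, v = x − y the rectangle is axis-aligned; the map (x,y)→(u,v) scales areas by 2.
u-values: 5, 4, 9, -6, 6; range = 9 − (-6) = 15.
v-values: 3, 0, 1, -4, 2; range = 3 − (-4) = 7.
Area = (15 × 7) / 2 = 52.5.

52.5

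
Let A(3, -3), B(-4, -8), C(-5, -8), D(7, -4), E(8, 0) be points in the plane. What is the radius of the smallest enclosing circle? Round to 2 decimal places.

A smallest enclosing disk is always determined by at most three of the input points on its boundary.
The farthest pair is C–E with squared distance 233. The circle on this segment as diameter has centre (1.5, -4) and r² = 233/4 = 58.25.
Check A: distance² to centre = 3.25 ≤ 58.25, so it lies inside.
All remaining points lie in this disk, and no smaller disk contains both endpoints, so this is the minimum enclosing circle.
r = √(58.25) ≈ 7.63.

7.63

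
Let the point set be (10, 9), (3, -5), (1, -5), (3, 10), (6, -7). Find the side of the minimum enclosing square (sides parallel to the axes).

17

The bounding box has width 9 and height 17.
An axis-aligned square enclosing the set must have side ≥ max(width, height).
So the minimum side is max(9, 17) = 17.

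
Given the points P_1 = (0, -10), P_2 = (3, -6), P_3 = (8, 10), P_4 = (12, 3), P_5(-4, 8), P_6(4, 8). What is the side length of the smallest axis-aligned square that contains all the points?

20

The bounding box has width 16 and height 20.
An axis-aligned square enclosing the set must have side ≥ max(width, height).
So the minimum side is max(16, 20) = 20.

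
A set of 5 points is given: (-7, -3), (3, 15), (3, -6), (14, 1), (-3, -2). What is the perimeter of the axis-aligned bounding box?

84

Width = max x − min x = 14 − (-7) = 21.
Height = max y − min y = 15 − (-6) = 21.
Perimeter = 2(21 + 21) = 84.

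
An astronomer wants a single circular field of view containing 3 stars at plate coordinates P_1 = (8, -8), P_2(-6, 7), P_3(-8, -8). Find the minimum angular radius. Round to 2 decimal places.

Side lengths²: P_1P_2² = 421, P_1P_3² = 256, P_2P_3² = 229.
Since P_1P_2² = 421 < 256 + 229 = 485, the triangle is acute, so the smallest enclosing circle is the circumcircle.
Circumcentre = (0, -43/30), r² = 96409/900.
r = √(96409/900) ≈ 10.35.

10.35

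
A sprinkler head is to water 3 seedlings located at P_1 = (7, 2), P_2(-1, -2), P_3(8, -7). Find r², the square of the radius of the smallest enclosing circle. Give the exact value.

Side lengths²: P_1P_2² = 80, P_1P_3² = 82, P_2P_3² = 106.
Since P_2P_3² = 106 < 82 + 80 = 162, the triangle is acute, so the smallest enclosing circle is the circumcircle.
Circumcentre = (84/19, -54/19), r² = 10865/361.

10865/361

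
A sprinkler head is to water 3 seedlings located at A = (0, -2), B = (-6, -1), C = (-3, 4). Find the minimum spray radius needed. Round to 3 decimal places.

Side lengths²: AB² = 37, AC² = 45, BC² = 34.
Since AC² = 45 < 37 + 34 = 71, the triangle is acute, so the smallest enclosing circle is the circumcircle.
Circumcentre = (-59/22, 9/22), r² = 3145/242.
r = √(3145/242) ≈ 3.605.

3.605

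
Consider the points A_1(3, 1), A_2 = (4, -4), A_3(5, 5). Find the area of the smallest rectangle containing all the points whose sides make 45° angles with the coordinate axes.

40

In coordinates u = x + y, v = x − y the rectangle is axis-aligned; the map (x,y)→(u,v) scales areas by 2.
u-values: 4, 0, 10; range = 10 − 0 = 10.
v-values: 2, 8, 0; range = 8 − 0 = 8.
Area = (10 × 8) / 2 = 40.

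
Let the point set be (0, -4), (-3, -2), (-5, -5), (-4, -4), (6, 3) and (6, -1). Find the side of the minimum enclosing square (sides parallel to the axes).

11

The bounding box has width 11 and height 8.
An axis-aligned square enclosing the set must have side ≥ max(width, height).
So the minimum side is max(11, 8) = 11.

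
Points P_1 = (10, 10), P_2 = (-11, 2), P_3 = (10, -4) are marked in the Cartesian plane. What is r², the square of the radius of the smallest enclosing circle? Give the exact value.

Side lengths²: P_1P_2² = 505, P_1P_3² = 196, P_2P_3² = 477.
Since P_1P_2² = 505 < 477 + 196 = 673, the triangle is acute, so the smallest enclosing circle is the circumcircle.
Circumcentre = (9/14, 3), r² = 26765/196.

26765/196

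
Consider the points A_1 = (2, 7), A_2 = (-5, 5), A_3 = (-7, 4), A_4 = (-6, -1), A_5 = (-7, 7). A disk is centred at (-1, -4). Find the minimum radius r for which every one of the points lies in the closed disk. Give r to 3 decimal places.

The required radius is the distance from (-1, -4) to the farthest point.
Squared distances: 130, 97, 100, 34, 157.
Maximum is 157, attained at A_5.
r = √157 ≈ 12.530.

12.530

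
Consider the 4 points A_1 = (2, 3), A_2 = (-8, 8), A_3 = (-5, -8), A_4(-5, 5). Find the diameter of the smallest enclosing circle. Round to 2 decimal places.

The minimum enclosing circle is determined by three boundary points: A_1, A_2, A_3.
Their circumcentre is (-329/58, 9/58) with r² = 112625/1682.
The farthest remaining point A_4 is at distance² 40241/1682 ≤ 112625/1682.
Diameter = 2r = 2√(112625/1682) ≈ 16.37.

16.37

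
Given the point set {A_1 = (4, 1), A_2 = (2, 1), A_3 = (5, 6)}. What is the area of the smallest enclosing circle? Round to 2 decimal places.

Side lengths²: A_1A_2² = 4, A_1A_3² = 26, A_2A_3² = 34.
Since A_2A_3² = 34 ≥ 26 + 4 = 30, the angle opposite A_2A_3 is not acute, so the smallest enclosing circle has A_2A_3 as diameter.
Centre = midpoint of A_2A_3 = (3.5, 3.5), r² = 34/4 = 8.5.
Area = π·r² = π·8.5 ≈ 26.70.

26.70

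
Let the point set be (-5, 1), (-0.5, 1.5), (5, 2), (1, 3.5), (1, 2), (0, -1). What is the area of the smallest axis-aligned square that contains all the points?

100

The bounding box has width 10 and height 4.5.
An axis-aligned square enclosing the set must have side ≥ max(width, height).
So the minimum side is max(10, 4.5) = 10.
Area = 10² = 100.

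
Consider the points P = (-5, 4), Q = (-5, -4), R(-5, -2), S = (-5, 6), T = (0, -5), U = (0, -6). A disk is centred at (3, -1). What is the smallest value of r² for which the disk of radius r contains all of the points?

The required radius is the distance from (3, -1) to the farthest point.
Squared distances: 89, 73, 65, 113, 25, 34.
Maximum is 113, attained at S.

113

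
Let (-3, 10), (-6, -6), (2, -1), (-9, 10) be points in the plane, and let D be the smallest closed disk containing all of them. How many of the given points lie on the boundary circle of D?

A smallest enclosing disk is always determined by at most three of the input points on its boundary.
The minimum enclosing circle is determined by three boundary points: (-6, -6), (2, -1), (-9, 10).
Their circumcentre is (-147/26, 61/26) with r² = 23585/338.
The farthest remaining point (-3, 10) is at distance² 22181/338 ≤ 23585/338.
The points at distance exactly r from the centre are (-6, -6), (2, -1), (-9, 10) — 3 points.

3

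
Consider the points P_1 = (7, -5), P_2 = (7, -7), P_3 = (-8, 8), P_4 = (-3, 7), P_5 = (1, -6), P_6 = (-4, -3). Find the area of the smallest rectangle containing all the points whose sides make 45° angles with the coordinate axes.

165

In coordinates u = x + y, v = x − y the rectangle is axis-aligned; the map (x,y)→(u,v) scales areas by 2.
u-values: 2, 0, 0, 4, -5, -7; range = 4 − (-7) = 11.
v-values: 12, 14, -16, -10, 7, -1; range = 14 − (-16) = 30.
Area = (11 × 30) / 2 = 165.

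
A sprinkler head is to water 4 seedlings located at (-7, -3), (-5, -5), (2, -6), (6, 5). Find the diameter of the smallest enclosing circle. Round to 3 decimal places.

A smallest enclosing disk is always determined by at most three of the input points on its boundary.
The farthest pair is (-7, -3)–(6, 5) with squared distance 233. The circle on this segment as diameter has centre (-0.5, 1) and r² = 233/4 = 58.25.
Check (-5, -5): distance² to centre = 56.25 ≤ 58.25, so it lies inside.
All remaining points lie in this disk, and no smaller disk contains both endpoints, so this is the minimum enclosing circle.
Diameter = 2r = 2√(58.25) ≈ 15.264.

15.264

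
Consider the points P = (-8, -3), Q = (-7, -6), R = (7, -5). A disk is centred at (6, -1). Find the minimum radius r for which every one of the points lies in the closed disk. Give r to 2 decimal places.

14.14

The required radius is the distance from (6, -1) to the farthest point.
Squared distances: 200, 194, 17.
Maximum is 200, attained at P.
r = √200 ≈ 14.14.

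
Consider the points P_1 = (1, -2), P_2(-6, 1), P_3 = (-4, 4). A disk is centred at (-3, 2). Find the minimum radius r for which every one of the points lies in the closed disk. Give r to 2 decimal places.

The required radius is the distance from (-3, 2) to the farthest point.
Squared distances: 32, 10, 5.
Maximum is 32, attained at P_1.
r = √32 ≈ 5.66.

5.66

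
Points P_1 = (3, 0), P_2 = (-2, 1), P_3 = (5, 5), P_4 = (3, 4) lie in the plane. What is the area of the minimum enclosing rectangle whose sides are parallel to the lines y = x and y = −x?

33

In coordinates u = x + y, v = x − y the rectangle is axis-aligned; the map (x,y)→(u,v) scales areas by 2.
u-values: 3, -1, 10, 7; range = 10 − (-1) = 11.
v-values: 3, -3, 0, -1; range = 3 − (-3) = 6.
Area = (11 × 6) / 2 = 33.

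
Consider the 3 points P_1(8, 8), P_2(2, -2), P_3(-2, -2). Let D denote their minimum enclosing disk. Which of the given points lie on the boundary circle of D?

Side lengths²: P_1P_2² = 136, P_1P_3² = 200, P_2P_3² = 16.
Since P_1P_3² = 200 ≥ 136 + 16 = 152, the angle opposite P_1P_3 is not acute, so the smallest enclosing circle has P_1P_3 as diameter.
Centre = midpoint of P_1P_3 = (3, 3), r² = 200/4 = 50.
The points at distance exactly r from the centre are P_1, P_3 — 2 points.

P_1, P_3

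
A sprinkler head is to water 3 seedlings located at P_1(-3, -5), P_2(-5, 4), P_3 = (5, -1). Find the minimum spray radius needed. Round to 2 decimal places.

5.76

Side lengths²: P_1P_2² = 85, P_1P_3² = 80, P_2P_3² = 125.
Since P_2P_3² = 125 < 85 + 80 = 165, the triangle is acute, so the smallest enclosing circle is the circumcircle.
Circumcentre = (-0.625, 0.25), r² = 33.203125.
r = √(33.203125) ≈ 5.76.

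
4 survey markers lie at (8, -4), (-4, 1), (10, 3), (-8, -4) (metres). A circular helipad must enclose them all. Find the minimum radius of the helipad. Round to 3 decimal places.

9.657

The farthest pair is (10, 3)–(-8, -4) with squared distance 373. The circle on this segment as diameter has centre (1, -0.5) and r² = 373/4 = 93.25.
Check (8, -4): distance² to centre = 61.25 ≤ 93.25, so it lies inside.
All remaining points lie in this disk, and no smaller disk contains both endpoints, so this is the minimum enclosing circle.
r = √(93.25) ≈ 9.657.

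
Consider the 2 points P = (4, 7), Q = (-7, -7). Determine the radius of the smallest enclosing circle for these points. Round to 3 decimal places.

8.902

The smallest circle enclosing two points has them as diameter endpoints.
Centre = midpoint = (-1.5, 0); r² = |PQ|²/4 = 317/4 = 79.25.
r = √(79.25) ≈ 8.902.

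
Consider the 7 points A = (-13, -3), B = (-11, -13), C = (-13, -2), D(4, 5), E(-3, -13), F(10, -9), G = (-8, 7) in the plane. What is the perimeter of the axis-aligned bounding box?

Width = max x − min x = 10 − (-13) = 23.
Height = max y − min y = 7 − (-13) = 20.
Perimeter = 2(23 + 20) = 86.

86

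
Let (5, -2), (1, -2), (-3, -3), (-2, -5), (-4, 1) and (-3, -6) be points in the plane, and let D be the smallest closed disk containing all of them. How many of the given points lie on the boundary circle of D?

3

A smallest enclosing disk is always determined by at most three of the input points on its boundary.
The minimum enclosing circle is determined by three boundary points: (5, -2), (-4, 1), (-3, -6).
Their circumcentre is (0, -2) with r² = 25.
The farthest remaining point (-2, -5) is at distance² 13 ≤ 25.
The points at distance exactly r from the centre are (5, -2), (-4, 1), (-3, -6) — 3 points.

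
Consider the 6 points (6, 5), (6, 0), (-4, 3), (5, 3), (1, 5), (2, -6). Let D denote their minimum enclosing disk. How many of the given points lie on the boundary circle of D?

A smallest enclosing disk is always determined by at most three of the input points on its boundary.
The minimum enclosing circle is determined by three boundary points: (6, 5), (-4, 3), (2, -6).
Their circumcentre is (59/34, 11/34) with r² = 23153/578.
The farthest remaining point (1, 5) is at distance² 12953/578 ≤ 23153/578.
The points at distance exactly r from the centre are (6, 5), (-4, 3), (2, -6) — 3 points.

3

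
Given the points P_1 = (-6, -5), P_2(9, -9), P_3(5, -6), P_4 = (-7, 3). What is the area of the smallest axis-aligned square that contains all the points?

The bounding box has width 16 and height 12.
An axis-aligned square enclosing the set must have side ≥ max(width, height).
So the minimum side is max(16, 12) = 16.
Area = 16² = 256.

256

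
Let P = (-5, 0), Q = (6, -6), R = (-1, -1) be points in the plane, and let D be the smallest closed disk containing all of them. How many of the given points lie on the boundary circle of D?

2

Side lengths²: PQ² = 157, PR² = 17, QR² = 74.
Since PQ² = 157 ≥ 74 + 17 = 91, the angle opposite PQ is not acute, so the smallest enclosing circle has PQ as diameter.
Centre = midpoint of PQ = (0.5, -3), r² = 157/4 = 39.25.
The points at distance exactly r from the centre are P, Q — 2 points.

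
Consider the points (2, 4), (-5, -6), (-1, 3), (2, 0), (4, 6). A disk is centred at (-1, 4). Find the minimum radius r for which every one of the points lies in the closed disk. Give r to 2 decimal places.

The required radius is the distance from (-1, 4) to the farthest point.
Squared distances: 9, 116, 1, 25, 29.
Maximum is 116, attained at (-5, -6).
r = √116 ≈ 10.77.

10.77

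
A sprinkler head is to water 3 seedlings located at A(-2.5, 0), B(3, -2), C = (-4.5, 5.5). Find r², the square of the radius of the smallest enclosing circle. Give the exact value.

28.125

Side lengths²: AB² = 34.25, AC² = 34.25, BC² = 112.5.
Since BC² = 112.5 ≥ 34.25 + 34.25 = 68.5, the angle opposite BC is not acute, so the smallest enclosing circle has BC as diameter.
Centre = midpoint of BC = (-0.75, 1.75), r² = 112.5/4 = 28.125.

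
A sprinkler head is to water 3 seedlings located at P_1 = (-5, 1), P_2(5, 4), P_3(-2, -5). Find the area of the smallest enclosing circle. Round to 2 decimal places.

105.19

Side lengths²: P_1P_2² = 109, P_1P_3² = 45, P_2P_3² = 130.
Since P_2P_3² = 130 < 109 + 45 = 154, the triangle is acute, so the smallest enclosing circle is the circumcircle.
Circumcentre = (33/46, 5/46), r² = 35425/1058.
Area = π·r² = π·35425/1058 ≈ 105.19.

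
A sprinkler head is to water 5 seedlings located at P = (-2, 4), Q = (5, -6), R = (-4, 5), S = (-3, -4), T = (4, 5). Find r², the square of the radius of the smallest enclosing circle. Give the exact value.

50.5

The minimum enclosing circle of a finite set is fixed by two of the points (as a diameter) or three (as a circumcircle).
The farthest pair is Q–R with squared distance 202. The circle on this segment as diameter has centre (0.5, -0.5) and r² = 202/4 = 50.5.
Check P: distance² to centre = 26.5 ≤ 50.5, so it lies inside.
All remaining points lie in this disk, and no smaller disk contains both endpoints, so this is the minimum enclosing circle.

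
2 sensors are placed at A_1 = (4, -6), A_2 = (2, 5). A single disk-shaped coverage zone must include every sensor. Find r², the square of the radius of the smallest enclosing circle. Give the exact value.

The smallest circle enclosing two points has them as diameter endpoints.
Centre = midpoint = (3, -0.5); r² = |A_1A_2|²/4 = 125/4 = 31.25.

31.25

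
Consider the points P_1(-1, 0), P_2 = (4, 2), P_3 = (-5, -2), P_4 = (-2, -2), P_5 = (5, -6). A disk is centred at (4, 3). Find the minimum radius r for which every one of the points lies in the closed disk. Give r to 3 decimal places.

The required radius is the distance from (4, 3) to the farthest point.
Squared distances: 34, 1, 106, 61, 82.
Maximum is 106, attained at P_3.
r = √106 ≈ 10.296.

10.296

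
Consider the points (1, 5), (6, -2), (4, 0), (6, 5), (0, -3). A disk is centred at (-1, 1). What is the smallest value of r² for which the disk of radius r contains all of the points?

65

The required radius is the distance from (-1, 1) to the farthest point.
Squared distances: 20, 58, 26, 65, 17.
Maximum is 65, attained at (6, 5).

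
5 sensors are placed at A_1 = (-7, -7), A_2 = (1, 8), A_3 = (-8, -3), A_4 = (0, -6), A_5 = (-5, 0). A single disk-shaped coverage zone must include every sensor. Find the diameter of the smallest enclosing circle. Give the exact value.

A smallest enclosing disk is always determined by at most three of the input points on its boundary.
The farthest pair is A_1–A_2 with squared distance 289. The circle on this segment as diameter has centre (-3, 0.5) and r² = 289/4 = 72.25.
Check A_3: distance² to centre = 37.25 ≤ 72.25, so it lies inside.
All remaining points lie in this disk, and no smaller disk contains both endpoints, so this is the minimum enclosing circle.
Diameter = 2r = 2√(72.25) = 17.

17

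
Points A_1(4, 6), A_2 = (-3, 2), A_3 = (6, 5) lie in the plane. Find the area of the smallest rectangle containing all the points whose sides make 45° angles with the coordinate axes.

36

In coordinates u = x + y, v = x − y the rectangle is axis-aligned; the map (x,y)→(u,v) scales areas by 2.
u-values: 10, -1, 11; range = 11 − (-1) = 12.
v-values: -2, -5, 1; range = 1 − (-5) = 6.
Area = (12 × 6) / 2 = 36.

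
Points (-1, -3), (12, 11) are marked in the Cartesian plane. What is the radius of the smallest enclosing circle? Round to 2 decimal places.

The smallest circle enclosing two points has them as diameter endpoints.
Centre = midpoint = (5.5, 4); r² = |(-1, -3)−(12, 11)|²/4 = 365/4 = 91.25.
r = √(91.25) ≈ 9.55.

9.55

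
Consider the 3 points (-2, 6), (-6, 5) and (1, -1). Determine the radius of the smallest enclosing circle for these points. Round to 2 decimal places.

Call the three points A, B, C in the order given.
Side lengths²: AB² = 17, AC² = 58, BC² = 85.
Since BC² = 85 ≥ 58 + 17 = 75, the angle opposite BC is not acute, so the smallest enclosing circle has BC as diameter.
Centre = midpoint of BC = (-2.5, 2), r² = 85/4 = 21.25.
r = √(21.25) ≈ 4.61.

4.61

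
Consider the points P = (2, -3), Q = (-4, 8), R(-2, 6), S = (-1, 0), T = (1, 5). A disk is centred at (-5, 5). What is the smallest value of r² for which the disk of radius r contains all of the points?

The required radius is the distance from (-5, 5) to the farthest point.
Squared distances: 113, 10, 10, 41, 36.
Maximum is 113, attained at P.

113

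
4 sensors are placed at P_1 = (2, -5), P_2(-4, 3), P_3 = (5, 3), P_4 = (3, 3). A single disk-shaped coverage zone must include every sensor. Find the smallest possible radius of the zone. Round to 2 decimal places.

By Welzl's lemma the MEC is supported by two points (diametrically opposite) or three points (on a circumcircle).
The minimum enclosing circle is determined by three boundary points: P_1, P_2, P_3.
Their circumcentre is (0.5, 0.125) with r² = 28.515625.
The farthest remaining point P_4 is at distance² 14.515625 ≤ 28.515625.
r = √(28.515625) ≈ 5.34.

5.34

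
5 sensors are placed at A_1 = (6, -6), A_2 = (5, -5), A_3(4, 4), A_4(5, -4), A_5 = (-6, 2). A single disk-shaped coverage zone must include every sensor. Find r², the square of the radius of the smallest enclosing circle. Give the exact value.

52

The farthest pair is A_1–A_5 with squared distance 208. The circle on this segment as diameter has centre (0, -2) and r² = 208/4 = 52.
Check A_2: distance² to centre = 34 ≤ 52, so it lies inside.
All remaining points lie in this disk, and no smaller disk contains both endpoints, so this is the minimum enclosing circle.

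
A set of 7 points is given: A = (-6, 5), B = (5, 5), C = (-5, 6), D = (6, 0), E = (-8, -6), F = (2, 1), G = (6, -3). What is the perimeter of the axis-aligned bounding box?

Width = max x − min x = 6 − (-8) = 14.
Height = max y − min y = 6 − (-6) = 12.
Perimeter = 2(14 + 12) = 52.

52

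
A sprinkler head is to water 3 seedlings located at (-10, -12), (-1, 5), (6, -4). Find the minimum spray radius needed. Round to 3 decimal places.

Call the three points A, B, C in the order given.
Side lengths²: AB² = 370, AC² = 320, BC² = 130.
Since AB² = 370 < 320 + 130 = 450, the triangle is acute, so the smallest enclosing circle is the circumcircle.
Circumcentre = (-3.8, -4.4), r² = 96.2.
r = √(96.2) ≈ 9.808.

9.808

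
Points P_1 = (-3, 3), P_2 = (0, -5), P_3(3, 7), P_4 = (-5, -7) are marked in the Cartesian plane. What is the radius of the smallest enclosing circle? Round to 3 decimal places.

8.062

By Welzl's lemma the MEC is supported by two points (diametrically opposite) or three points (on a circumcircle).
The farthest pair is P_3–P_4 with squared distance 260. The circle on this segment as diameter has centre (-1, 0) and r² = 260/4 = 65.
Check P_1: distance² to centre = 13 ≤ 65, so it lies inside.
All remaining points lie in this disk, and no smaller disk contains both endpoints, so this is the minimum enclosing circle.
r = √65 ≈ 8.062.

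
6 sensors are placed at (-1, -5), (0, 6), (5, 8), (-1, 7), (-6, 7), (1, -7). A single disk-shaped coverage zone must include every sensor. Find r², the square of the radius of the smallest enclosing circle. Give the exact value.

The minimum enclosing circle is determined by three boundary points: (5, 8), (-6, 7), (1, -7).
Their circumcentre is (3/46, 59/46) with r² = 73505/1058.
The farthest remaining point (-1, -5) is at distance² 42961/1058 ≤ 73505/1058.

73505/1058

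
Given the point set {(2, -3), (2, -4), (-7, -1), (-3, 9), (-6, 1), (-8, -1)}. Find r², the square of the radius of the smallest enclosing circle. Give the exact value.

The minimum enclosing circle is determined by three boundary points: (2, -4), (-3, 9), (-8, -1).
Their circumcentre is (-75/46, 95/46) with r² = 52865/1058.
The farthest remaining point (2, -3) is at distance² 41089/1058 ≤ 52865/1058.

52865/1058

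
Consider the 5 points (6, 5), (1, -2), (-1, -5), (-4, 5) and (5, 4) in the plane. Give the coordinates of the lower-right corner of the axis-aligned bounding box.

(6, -5)

x-range [-4, 6], y-range [-5, 5].
The lower-right corner is (6, -5).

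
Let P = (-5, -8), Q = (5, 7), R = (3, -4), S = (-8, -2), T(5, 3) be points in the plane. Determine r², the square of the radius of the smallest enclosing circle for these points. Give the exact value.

A smallest enclosing disk is always determined by at most three of the input points on its boundary.
The farthest pair is P–Q with squared distance 325. The circle on this segment as diameter has centre (0, -0.5) and r² = 325/4 = 81.25.
Check R: distance² to centre = 21.25 ≤ 81.25, so it lies inside.
All remaining points lie in this disk, and no smaller disk contains both endpoints, so this is the minimum enclosing circle.

81.25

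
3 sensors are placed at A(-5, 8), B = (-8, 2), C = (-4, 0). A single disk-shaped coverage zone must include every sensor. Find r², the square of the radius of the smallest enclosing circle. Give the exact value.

Side lengths²: AB² = 45, AC² = 65, BC² = 20.
Since AC² = 65 ≥ 45 + 20 = 65, the angle opposite AC is not acute, so the smallest enclosing circle has AC as diameter.
Centre = midpoint of AC = (-4.5, 4), r² = 65/4 = 16.25.

16.25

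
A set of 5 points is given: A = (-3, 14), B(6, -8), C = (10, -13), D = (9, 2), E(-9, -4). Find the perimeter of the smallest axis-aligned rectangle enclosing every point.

Width = max x − min x = 10 − (-9) = 19.
Height = max y − min y = 14 − (-13) = 27.
Perimeter = 2(19 + 27) = 92.

92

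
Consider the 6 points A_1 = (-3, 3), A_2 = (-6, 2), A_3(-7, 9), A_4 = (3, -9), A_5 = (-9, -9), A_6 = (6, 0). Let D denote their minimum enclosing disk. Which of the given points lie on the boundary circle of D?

The minimum enclosing circle of a finite set is fixed by two of the points (as a diameter) or three (as a circumcircle).
The minimum enclosing circle is determined by three boundary points: A_3, A_4, A_5.
Their circumcentre is (-3, -5/9) with r² = 8692/81.
The farthest remaining point A_6 is at distance² 6586/81 ≤ 8692/81.
The points at distance exactly r from the centre are A_3, A_4, A_5 — 3 points.

A_3, A_4, A_5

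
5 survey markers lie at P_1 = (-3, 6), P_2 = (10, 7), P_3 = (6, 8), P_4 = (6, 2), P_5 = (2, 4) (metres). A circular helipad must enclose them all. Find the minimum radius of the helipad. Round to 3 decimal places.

6.519

The farthest pair is P_1–P_2 with squared distance 170. The circle on this segment as diameter has centre (3.5, 6.5) and r² = 170/4 = 42.5.
Check P_3: distance² to centre = 8.5 ≤ 42.5, so it lies inside.
All remaining points lie in this disk, and no smaller disk contains both endpoints, so this is the minimum enclosing circle.
r = √(42.5) ≈ 6.519.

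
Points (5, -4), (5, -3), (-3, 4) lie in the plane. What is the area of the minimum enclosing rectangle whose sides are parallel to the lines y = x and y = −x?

8

In coordinates u = x + y, v = x − y the rectangle is axis-aligned; the map (x,y)→(u,v) scales areas by 2.
u-values: 1, 2, 1; range = 2 − 1 = 1.
v-values: 9, 8, -7; range = 9 − (-7) = 16.
Area = (1 × 16) / 2 = 8.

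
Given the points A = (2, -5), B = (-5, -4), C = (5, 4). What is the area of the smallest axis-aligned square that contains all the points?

The bounding box has width 10 and height 9.
An axis-aligned square enclosing the set must have side ≥ max(width, height).
So the minimum side is max(10, 9) = 10.
Area = 10² = 100.

100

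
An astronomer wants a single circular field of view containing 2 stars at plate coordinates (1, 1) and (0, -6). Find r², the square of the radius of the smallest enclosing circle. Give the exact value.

12.5

The smallest circle enclosing two points has them as diameter endpoints.
Centre = midpoint = (0.5, -2.5); r² = |(1, 1)−(0, -6)|²/4 = 50/4 = 12.5.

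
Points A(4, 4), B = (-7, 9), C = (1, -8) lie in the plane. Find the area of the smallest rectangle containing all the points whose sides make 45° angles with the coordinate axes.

In coordinates u = x + y, v = x − y the rectangle is axis-aligned; the map (x,y)→(u,v) scales areas by 2.
u-values: 8, 2, -7; range = 8 − (-7) = 15.
v-values: 0, -16, 9; range = 9 − (-16) = 25.
Area = (15 × 25) / 2 = 187.5.

187.5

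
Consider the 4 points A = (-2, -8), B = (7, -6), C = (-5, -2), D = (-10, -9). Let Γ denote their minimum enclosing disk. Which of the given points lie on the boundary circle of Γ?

B, D

The minimum enclosing circle of a finite set is fixed by two of the points (as a diameter) or three (as a circumcircle).
The farthest pair is B–D with squared distance 298. The circle on this segment as diameter has centre (-1.5, -7.5) and r² = 298/4 = 74.5.
Check A: distance² to centre = 0.5 ≤ 74.5, so it lies inside.
All remaining points lie in this disk, and no smaller disk contains both endpoints, so this is the minimum enclosing circle.
The points at distance exactly r from the centre are B, D — 2 points.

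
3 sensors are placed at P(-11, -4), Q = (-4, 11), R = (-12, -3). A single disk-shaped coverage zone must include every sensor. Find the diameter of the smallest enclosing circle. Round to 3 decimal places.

16.553

Side lengths²: PQ² = 274, PR² = 2, QR² = 260.
Since PQ² = 274 ≥ 260 + 2 = 262, the angle opposite PQ is not acute, so the smallest enclosing circle has PQ as diameter.
Centre = midpoint of PQ = (-7.5, 3.5), r² = 274/4 = 68.5.
Diameter = 2r = 2√(68.5) ≈ 16.553.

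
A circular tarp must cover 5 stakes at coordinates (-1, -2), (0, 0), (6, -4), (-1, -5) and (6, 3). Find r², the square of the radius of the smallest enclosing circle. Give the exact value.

28.25

By Welzl's lemma the MEC is supported by two points (diametrically opposite) or three points (on a circumcircle).
The farthest pair is (-1, -5)–(6, 3) with squared distance 113. The circle on this segment as diameter has centre (2.5, -1) and r² = 113/4 = 28.25.
Check (-1, -2): distance² to centre = 13.25 ≤ 28.25, so it lies inside.
All remaining points lie in this disk, and no smaller disk contains both endpoints, so this is the minimum enclosing circle.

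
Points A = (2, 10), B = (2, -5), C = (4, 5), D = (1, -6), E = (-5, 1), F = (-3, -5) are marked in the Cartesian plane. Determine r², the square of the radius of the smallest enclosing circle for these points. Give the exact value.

The minimum enclosing circle of a finite set is fixed by two of the points (as a diameter) or three (as a circumcircle).
The minimum enclosing circle is determined by three boundary points: A, D, F.
Their circumcentre is (23/26, 53/26) with r² = 21845/338.
The farthest remaining point B is at distance² 17165/338 ≤ 21845/338.

21845/338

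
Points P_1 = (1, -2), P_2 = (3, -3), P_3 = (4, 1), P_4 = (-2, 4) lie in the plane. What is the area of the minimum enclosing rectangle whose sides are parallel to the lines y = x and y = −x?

36

In coordinates u = x + y, v = x − y the rectangle is axis-aligned; the map (x,y)→(u,v) scales areas by 2.
u-values: -1, 0, 5, 2; range = 5 − (-1) = 6.
v-values: 3, 6, 3, -6; range = 6 − (-6) = 12.
Area = (6 × 12) / 2 = 36.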